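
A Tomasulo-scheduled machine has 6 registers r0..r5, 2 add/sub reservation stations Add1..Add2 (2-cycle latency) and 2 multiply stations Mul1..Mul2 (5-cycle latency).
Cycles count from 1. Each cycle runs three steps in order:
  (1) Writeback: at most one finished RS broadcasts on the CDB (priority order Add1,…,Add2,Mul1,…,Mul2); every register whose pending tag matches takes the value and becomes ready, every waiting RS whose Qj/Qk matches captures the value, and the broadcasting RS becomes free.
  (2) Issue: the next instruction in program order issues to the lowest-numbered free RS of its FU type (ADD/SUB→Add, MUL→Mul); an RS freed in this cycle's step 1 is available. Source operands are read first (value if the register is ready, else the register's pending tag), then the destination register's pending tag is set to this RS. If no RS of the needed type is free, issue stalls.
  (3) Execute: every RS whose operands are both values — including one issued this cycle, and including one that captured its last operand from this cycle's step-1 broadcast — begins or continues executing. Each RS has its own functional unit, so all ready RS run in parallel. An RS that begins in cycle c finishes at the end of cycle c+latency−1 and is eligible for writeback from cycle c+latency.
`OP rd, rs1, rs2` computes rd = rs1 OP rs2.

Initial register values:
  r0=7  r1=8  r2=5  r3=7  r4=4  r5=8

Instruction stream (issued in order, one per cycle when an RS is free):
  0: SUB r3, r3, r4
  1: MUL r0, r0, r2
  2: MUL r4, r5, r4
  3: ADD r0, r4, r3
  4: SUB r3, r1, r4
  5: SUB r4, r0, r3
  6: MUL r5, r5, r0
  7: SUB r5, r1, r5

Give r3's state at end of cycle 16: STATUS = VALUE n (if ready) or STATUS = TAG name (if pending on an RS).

STATUS = VALUE -24

  c1: issue SUB r3<-Add1  regs: r0:7,r1:8,r2:5,r3:Add1,r4:4,r5:8
  c2: issue MUL r0<-Mul1  regs: r0:Mul1,r1:8,r2:5,r3:Add1,r4:4,r5:8
  c3: CDB Add1=3; issue MUL r4<-Mul2  regs: r0:Mul1,r1:8,r2:5,r3:3,r4:Mul2,r5:8
  c4: issue ADD r0<-Add1  regs: r0:Add1,r1:8,r2:5,r3:3,r4:Mul2,r5:8
  c5: issue SUB r3<-Add2  regs: r0:Add1,r1:8,r2:5,r3:Add2,r4:Mul2,r5:8
  c6: stall  regs: r0:Add1,r1:8,r2:5,r3:Add2,r4:Mul2,r5:8
  c7: CDB Mul1=35; stall  regs: r0:Add1,r1:8,r2:5,r3:Add2,r4:Mul2,r5:8
  c8: CDB Mul2=32; stall  regs: r0:Add1,r1:8,r2:5,r3:Add2,r4:32,r5:8
  c9: stall  regs: r0:Add1,r1:8,r2:5,r3:Add2,r4:32,r5:8
  c10: CDB Add1=35; issue SUB r4<-Add1  regs: r0:35,r1:8,r2:5,r3:Add2,r4:Add1,r5:8
  c11: CDB Add2=-24; issue MUL r5<-Mul1  regs: r0:35,r1:8,r2:5,r3:-24,r4:Add1,r5:Mul1
  c12: issue SUB r5<-Add2  regs: r0:35,r1:8,r2:5,r3:-24,r4:Add1,r5:Add2
  c13: CDB Add1=59  regs: r0:35,r1:8,r2:5,r3:-24,r4:59,r5:Add2
  c14: -  regs: r0:35,r1:8,r2:5,r3:-24,r4:59,r5:Add2
  c15: -  regs: r0:35,r1:8,r2:5,r3:-24,r4:59,r5:Add2
  c16: CDB Mul1=280  regs: r0:35,r1:8,r2:5,r3:-24,r4:59,r5:Add2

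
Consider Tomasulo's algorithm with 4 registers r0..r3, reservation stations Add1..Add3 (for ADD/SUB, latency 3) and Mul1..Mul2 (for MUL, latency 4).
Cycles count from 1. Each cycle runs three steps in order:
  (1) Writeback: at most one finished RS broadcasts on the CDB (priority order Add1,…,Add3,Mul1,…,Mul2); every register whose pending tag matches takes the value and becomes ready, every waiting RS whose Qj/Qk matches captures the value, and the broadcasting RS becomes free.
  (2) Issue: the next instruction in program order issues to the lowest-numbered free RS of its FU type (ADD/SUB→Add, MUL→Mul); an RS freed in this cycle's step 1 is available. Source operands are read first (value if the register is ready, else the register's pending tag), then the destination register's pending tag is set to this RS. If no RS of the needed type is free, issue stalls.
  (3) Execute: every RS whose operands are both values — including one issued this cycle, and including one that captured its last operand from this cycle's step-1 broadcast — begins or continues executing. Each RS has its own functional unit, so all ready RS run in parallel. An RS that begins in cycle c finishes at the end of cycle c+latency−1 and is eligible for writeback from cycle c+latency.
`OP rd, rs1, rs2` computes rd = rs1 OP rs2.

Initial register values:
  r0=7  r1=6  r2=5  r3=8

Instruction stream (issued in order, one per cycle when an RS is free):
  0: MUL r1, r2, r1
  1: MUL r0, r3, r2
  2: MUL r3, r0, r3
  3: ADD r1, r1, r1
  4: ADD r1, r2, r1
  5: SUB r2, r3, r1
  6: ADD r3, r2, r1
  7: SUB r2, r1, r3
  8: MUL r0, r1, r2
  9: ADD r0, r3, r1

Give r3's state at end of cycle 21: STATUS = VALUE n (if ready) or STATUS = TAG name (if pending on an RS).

  c1: issue MUL r1<-Mul1  regs: r0:7,r1:Mul1,r2:5,r3:8
  c2: issue MUL r0<-Mul2  regs: r0:Mul2,r1:Mul1,r2:5,r3:8
  c3: stall  regs: r0:Mul2,r1:Mul1,r2:5,r3:8
  c4: stall  regs: r0:Mul2,r1:Mul1,r2:5,r3:8
  c5: CDB Mul1=30; issue MUL r3<-Mul1  regs: r0:Mul2,r1:30,r2:5,r3:Mul1
  c6: CDB Mul2=40; issue ADD r1<-Add1  regs: r0:40,r1:Add1,r2:5,r3:Mul1
  c7: issue ADD r1<-Add2  regs: r0:40,r1:Add2,r2:5,r3:Mul1
  c8: issue SUB r2<-Add3  regs: r0:40,r1:Add2,r2:Add3,r3:Mul1
  c9: CDB Add1=60; issue ADD r3<-Add1  regs: r0:40,r1:Add2,r2:Add3,r3:Add1
  c10: CDB Mul1=320; stall  regs: r0:40,r1:Add2,r2:Add3,r3:Add1
  c11: stall  regs: r0:40,r1:Add2,r2:Add3,r3:Add1
  c12: CDB Add2=65; issue SUB r2<-Add2  regs: r0:40,r1:65,r2:Add2,r3:Add1
  c13: issue MUL r0<-Mul1  regs: r0:Mul1,r1:65,r2:Add2,r3:Add1
  c14: stall  regs: r0:Mul1,r1:65,r2:Add2,r3:Add1
  c15: CDB Add3=255; issue ADD r0<-Add3  regs: r0:Add3,r1:65,r2:Add2,r3:Add1
  c16: -  regs: r0:Add3,r1:65,r2:Add2,r3:Add1
  c17: -  regs: r0:Add3,r1:65,r2:Add2,r3:Add1
  c18: CDB Add1=320  regs: r0:Add3,r1:65,r2:Add2,r3:320
  c19: -  regs: r0:Add3,r1:65,r2:Add2,r3:320
  c20: -  regs: r0:Add3,r1:65,r2:Add2,r3:320
  c21: CDB Add2=-255  regs: r0:Add3,r1:65,r2:-255,r3:320

STATUS = VALUE 320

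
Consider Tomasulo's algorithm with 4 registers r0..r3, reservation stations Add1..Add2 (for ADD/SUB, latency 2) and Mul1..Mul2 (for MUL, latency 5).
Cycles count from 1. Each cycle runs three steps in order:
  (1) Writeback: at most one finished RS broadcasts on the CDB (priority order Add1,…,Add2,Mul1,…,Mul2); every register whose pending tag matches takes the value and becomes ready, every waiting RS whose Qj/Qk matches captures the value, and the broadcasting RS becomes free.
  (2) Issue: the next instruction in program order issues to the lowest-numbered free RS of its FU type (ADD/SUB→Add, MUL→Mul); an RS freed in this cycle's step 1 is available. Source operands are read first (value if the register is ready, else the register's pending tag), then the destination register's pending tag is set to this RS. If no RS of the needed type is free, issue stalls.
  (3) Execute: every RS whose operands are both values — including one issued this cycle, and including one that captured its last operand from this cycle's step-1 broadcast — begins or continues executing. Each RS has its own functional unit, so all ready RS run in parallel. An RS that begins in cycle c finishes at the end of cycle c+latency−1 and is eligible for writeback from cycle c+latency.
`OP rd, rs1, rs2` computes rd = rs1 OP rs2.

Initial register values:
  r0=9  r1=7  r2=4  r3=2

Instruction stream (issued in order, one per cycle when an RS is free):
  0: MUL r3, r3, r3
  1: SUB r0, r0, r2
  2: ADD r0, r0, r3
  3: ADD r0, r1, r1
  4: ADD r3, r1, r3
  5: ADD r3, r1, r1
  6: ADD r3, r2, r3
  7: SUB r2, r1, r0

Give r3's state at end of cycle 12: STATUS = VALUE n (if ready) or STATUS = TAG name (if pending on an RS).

STATUS = TAG Add2

c1: issue MUL r3<-Mul1 | r0:9,r1:7,r2:4,r3:Mul1
c2: issue SUB r0<-Add1 | r0:Add1,r1:7,r2:4,r3:Mul1
c3: issue ADD r0<-Add2 | r0:Add2,r1:7,r2:4,r3:Mul1
c4: CDB Add1=5; issue ADD r0<-Add1 | r0:Add1,r1:7,r2:4,r3:Mul1
c5: stall | r0:Add1,r1:7,r2:4,r3:Mul1
c6: CDB Add1=14; issue ADD r3<-Add1 | r0:14,r1:7,r2:4,r3:Add1
c7: CDB Mul1=4; stall | r0:14,r1:7,r2:4,r3:Add1
c8: stall | r0:14,r1:7,r2:4,r3:Add1
c9: CDB Add1=11; issue ADD r3<-Add1 | r0:14,r1:7,r2:4,r3:Add1
c10: CDB Add2=9; issue ADD r3<-Add2 | r0:14,r1:7,r2:4,r3:Add2
c11: CDB Add1=14; issue SUB r2<-Add1 | r0:14,r1:7,r2:Add1,r3:Add2
c12: - | r0:14,r1:7,r2:Add1,r3:Add2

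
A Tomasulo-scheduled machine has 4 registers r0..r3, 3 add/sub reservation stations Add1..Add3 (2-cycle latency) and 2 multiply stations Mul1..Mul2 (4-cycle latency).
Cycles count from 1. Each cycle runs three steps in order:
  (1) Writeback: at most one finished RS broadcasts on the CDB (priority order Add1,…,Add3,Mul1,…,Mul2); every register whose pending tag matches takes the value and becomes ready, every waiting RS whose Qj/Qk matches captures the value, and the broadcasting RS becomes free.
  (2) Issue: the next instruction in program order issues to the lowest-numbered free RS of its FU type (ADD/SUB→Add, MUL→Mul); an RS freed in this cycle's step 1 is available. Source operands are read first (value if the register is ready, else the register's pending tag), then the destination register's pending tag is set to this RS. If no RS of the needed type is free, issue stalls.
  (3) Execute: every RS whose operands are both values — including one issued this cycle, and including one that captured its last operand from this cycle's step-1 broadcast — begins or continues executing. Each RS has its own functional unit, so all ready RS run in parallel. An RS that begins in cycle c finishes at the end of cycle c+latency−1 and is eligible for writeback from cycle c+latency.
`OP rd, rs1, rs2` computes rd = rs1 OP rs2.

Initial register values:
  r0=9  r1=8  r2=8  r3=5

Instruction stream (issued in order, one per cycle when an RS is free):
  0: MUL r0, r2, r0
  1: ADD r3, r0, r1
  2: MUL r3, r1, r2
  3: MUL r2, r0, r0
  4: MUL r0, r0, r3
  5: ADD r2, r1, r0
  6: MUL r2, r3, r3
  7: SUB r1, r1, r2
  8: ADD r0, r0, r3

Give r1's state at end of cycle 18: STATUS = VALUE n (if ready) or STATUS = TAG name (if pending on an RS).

STATUS = VALUE -4088

  c1: issue MUL r0<-Mul1  regs: r0:Mul1,r1:8,r2:8,r3:5
  c2: issue ADD r3<-Add1  regs: r0:Mul1,r1:8,r2:8,r3:Add1
  c3: issue MUL r3<-Mul2  regs: r0:Mul1,r1:8,r2:8,r3:Mul2
  c4: stall  regs: r0:Mul1,r1:8,r2:8,r3:Mul2
  c5: CDB Mul1=72; issue MUL r2<-Mul1  regs: r0:72,r1:8,r2:Mul1,r3:Mul2
  c6: stall  regs: r0:72,r1:8,r2:Mul1,r3:Mul2
  c7: CDB Add1=80; stall  regs: r0:72,r1:8,r2:Mul1,r3:Mul2
  c8: CDB Mul2=64; issue MUL r0<-Mul2  regs: r0:Mul2,r1:8,r2:Mul1,r3:64
  c9: CDB Mul1=5184; issue ADD r2<-Add1  regs: r0:Mul2,r1:8,r2:Add1,r3:64
  c10: issue MUL r2<-Mul1  regs: r0:Mul2,r1:8,r2:Mul1,r3:64
  c11: issue SUB r1<-Add2  regs: r0:Mul2,r1:Add2,r2:Mul1,r3:64
  c12: CDB Mul2=4608; issue ADD r0<-Add3  regs: r0:Add3,r1:Add2,r2:Mul1,r3:64
  c13: -  regs: r0:Add3,r1:Add2,r2:Mul1,r3:64
  c14: CDB Add1=4616  regs: r0:Add3,r1:Add2,r2:Mul1,r3:64
  c15: CDB Add3=4672  regs: r0:4672,r1:Add2,r2:Mul1,r3:64
  c16: CDB Mul1=4096  regs: r0:4672,r1:Add2,r2:4096,r3:64
  c17: -  regs: r0:4672,r1:Add2,r2:4096,r3:64
  c18: CDB Add2=-4088  regs: r0:4672,r1:-4088,r2:4096,r3:64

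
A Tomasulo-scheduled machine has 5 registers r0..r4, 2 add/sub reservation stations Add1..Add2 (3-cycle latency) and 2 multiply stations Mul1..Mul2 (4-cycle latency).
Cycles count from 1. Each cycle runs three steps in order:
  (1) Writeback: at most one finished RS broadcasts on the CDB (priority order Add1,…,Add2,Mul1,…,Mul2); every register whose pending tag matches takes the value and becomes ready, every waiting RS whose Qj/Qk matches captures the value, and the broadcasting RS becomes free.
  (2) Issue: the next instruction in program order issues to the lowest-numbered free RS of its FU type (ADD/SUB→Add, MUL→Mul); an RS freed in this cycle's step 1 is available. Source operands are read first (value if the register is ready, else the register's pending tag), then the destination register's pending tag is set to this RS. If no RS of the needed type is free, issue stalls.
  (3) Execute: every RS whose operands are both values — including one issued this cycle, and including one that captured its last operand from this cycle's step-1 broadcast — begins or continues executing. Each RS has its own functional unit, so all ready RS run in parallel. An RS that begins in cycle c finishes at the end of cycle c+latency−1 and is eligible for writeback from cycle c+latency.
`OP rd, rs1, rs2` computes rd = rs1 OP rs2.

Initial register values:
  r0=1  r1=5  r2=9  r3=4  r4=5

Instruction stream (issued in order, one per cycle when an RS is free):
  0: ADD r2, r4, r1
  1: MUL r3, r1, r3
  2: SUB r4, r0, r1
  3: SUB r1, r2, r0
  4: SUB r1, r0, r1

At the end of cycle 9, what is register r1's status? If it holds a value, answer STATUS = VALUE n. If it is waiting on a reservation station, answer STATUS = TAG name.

c1: issue ADD r2<-Add1 | r0:1,r1:5,r2:Add1,r3:4,r4:5
c2: issue MUL r3<-Mul1 | r0:1,r1:5,r2:Add1,r3:Mul1,r4:5
c3: issue SUB r4<-Add2 | r0:1,r1:5,r2:Add1,r3:Mul1,r4:Add2
c4: CDB Add1=10; issue SUB r1<-Add1 | r0:1,r1:Add1,r2:10,r3:Mul1,r4:Add2
c5: stall | r0:1,r1:Add1,r2:10,r3:Mul1,r4:Add2
c6: CDB Add2=-4; issue SUB r1<-Add2 | r0:1,r1:Add2,r2:10,r3:Mul1,r4:-4
c7: CDB Add1=9 | r0:1,r1:Add2,r2:10,r3:Mul1,r4:-4
c8: CDB Mul1=20 | r0:1,r1:Add2,r2:10,r3:20,r4:-4
c9: - | r0:1,r1:Add2,r2:10,r3:20,r4:-4

STATUS = TAG Add2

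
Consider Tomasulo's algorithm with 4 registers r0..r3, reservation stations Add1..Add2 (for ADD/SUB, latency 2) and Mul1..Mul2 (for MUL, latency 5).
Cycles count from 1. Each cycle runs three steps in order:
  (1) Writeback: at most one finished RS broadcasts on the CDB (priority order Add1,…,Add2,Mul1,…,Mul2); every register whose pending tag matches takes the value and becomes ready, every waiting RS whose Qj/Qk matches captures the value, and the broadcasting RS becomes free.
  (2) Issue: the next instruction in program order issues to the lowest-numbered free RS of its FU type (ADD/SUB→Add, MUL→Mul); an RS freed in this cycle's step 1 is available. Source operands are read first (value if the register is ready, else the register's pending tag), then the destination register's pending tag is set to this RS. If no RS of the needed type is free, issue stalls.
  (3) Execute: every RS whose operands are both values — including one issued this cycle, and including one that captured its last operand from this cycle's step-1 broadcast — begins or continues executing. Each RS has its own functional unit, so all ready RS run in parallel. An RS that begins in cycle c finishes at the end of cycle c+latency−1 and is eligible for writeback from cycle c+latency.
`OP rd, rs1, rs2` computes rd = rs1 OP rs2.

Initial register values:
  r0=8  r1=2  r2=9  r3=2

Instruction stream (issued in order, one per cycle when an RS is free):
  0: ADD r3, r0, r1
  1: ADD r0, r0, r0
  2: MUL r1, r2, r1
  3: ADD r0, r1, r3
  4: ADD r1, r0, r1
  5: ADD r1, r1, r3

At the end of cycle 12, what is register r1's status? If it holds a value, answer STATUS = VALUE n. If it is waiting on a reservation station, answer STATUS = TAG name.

c1: issue ADD r3<-Add1 | r0:8,r1:2,r2:9,r3:Add1
c2: issue ADD r0<-Add2 | r0:Add2,r1:2,r2:9,r3:Add1
c3: CDB Add1=10; issue MUL r1<-Mul1 | r0:Add2,r1:Mul1,r2:9,r3:10
c4: CDB Add2=16; issue ADD r0<-Add1 | r0:Add1,r1:Mul1,r2:9,r3:10
c5: issue ADD r1<-Add2 | r0:Add1,r1:Add2,r2:9,r3:10
c6: stall | r0:Add1,r1:Add2,r2:9,r3:10
c7: stall | r0:Add1,r1:Add2,r2:9,r3:10
c8: CDB Mul1=18; stall | r0:Add1,r1:Add2,r2:9,r3:10
c9: stall | r0:Add1,r1:Add2,r2:9,r3:10
c10: CDB Add1=28; issue ADD r1<-Add1 | r0:28,r1:Add1,r2:9,r3:10
c11: - | r0:28,r1:Add1,r2:9,r3:10
c12: CDB Add2=46 | r0:28,r1:Add1,r2:9,r3:10

STATUS = TAG Add1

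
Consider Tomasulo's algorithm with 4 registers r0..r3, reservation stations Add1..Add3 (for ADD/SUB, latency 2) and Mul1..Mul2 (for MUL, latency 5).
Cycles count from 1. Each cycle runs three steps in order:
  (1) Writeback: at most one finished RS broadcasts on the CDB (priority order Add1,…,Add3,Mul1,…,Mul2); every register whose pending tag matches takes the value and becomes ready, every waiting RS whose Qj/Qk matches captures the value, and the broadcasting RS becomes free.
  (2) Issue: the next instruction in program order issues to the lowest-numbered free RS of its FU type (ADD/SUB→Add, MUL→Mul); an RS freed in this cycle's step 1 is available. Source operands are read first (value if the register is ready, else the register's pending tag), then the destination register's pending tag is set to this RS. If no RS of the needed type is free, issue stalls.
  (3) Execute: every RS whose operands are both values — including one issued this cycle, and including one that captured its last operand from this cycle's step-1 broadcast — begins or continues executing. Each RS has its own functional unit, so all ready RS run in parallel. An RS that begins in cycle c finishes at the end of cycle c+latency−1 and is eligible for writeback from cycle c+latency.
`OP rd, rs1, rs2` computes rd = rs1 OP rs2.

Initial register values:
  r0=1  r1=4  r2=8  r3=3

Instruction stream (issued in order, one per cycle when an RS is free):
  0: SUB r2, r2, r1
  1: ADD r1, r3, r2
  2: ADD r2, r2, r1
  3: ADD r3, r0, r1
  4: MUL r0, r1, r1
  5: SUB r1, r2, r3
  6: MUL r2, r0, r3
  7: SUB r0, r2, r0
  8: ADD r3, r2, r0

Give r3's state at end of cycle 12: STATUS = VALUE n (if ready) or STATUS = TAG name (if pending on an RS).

STATUS = TAG Add3

  c1: issue SUB r2<-Add1  regs: r0:1,r1:4,r2:Add1,r3:3
  c2: issue ADD r1<-Add2  regs: r0:1,r1:Add2,r2:Add1,r3:3
  c3: CDB Add1=4; issue ADD r2<-Add1  regs: r0:1,r1:Add2,r2:Add1,r3:3
  c4: issue ADD r3<-Add3  regs: r0:1,r1:Add2,r2:Add1,r3:Add3
  c5: CDB Add2=7; issue MUL r0<-Mul1  regs: r0:Mul1,r1:7,r2:Add1,r3:Add3
  c6: issue SUB r1<-Add2  regs: r0:Mul1,r1:Add2,r2:Add1,r3:Add3
  c7: CDB Add1=11; issue MUL r2<-Mul2  regs: r0:Mul1,r1:Add2,r2:Mul2,r3:Add3
  c8: CDB Add3=8; issue SUB r0<-Add1  regs: r0:Add1,r1:Add2,r2:Mul2,r3:8
  c9: issue ADD r3<-Add3  regs: r0:Add1,r1:Add2,r2:Mul2,r3:Add3
  c10: CDB Add2=3  regs: r0:Add1,r1:3,r2:Mul2,r3:Add3
  c11: CDB Mul1=49  regs: r0:Add1,r1:3,r2:Mul2,r3:Add3
  c12: -  regs: r0:Add1,r1:3,r2:Mul2,r3:Add3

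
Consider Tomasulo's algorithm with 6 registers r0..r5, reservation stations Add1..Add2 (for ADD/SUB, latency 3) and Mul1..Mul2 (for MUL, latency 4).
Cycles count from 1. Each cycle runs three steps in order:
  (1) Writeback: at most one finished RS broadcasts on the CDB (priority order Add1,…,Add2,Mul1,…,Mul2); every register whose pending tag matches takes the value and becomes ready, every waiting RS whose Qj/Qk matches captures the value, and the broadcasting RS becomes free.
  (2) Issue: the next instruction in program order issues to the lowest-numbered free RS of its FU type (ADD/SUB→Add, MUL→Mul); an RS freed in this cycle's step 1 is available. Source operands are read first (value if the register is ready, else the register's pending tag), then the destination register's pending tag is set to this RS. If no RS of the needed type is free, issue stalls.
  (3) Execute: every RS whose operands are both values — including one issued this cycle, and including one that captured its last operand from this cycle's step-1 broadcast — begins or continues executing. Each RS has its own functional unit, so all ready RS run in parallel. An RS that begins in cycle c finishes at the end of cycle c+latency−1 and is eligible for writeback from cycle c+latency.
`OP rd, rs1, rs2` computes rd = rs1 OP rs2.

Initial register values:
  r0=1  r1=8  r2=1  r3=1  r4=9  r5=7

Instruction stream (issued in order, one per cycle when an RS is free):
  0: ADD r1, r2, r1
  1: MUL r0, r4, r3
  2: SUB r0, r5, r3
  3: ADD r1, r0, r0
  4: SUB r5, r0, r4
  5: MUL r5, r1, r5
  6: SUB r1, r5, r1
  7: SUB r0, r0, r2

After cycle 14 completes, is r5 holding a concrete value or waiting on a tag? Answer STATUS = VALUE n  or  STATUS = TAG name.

STATUS = VALUE -36

cycle 1: issue ADD r1<-Add1 // r0:1,r1:Add1,r2:1,r3:1,r4:9,r5:7
cycle 2: issue MUL r0<-Mul1 // r0:Mul1,r1:Add1,r2:1,r3:1,r4:9,r5:7
cycle 3: issue SUB r0<-Add2 // r0:Add2,r1:Add1,r2:1,r3:1,r4:9,r5:7
cycle 4: CDB Add1=9; issue ADD r1<-Add1 // r0:Add2,r1:Add1,r2:1,r3:1,r4:9,r5:7
cycle 5: stall // r0:Add2,r1:Add1,r2:1,r3:1,r4:9,r5:7
cycle 6: CDB Add2=6; issue SUB r5<-Add2 // r0:6,r1:Add1,r2:1,r3:1,r4:9,r5:Add2
cycle 7: CDB Mul1=9; issue MUL r5<-Mul1 // r0:6,r1:Add1,r2:1,r3:1,r4:9,r5:Mul1
cycle 8: stall // r0:6,r1:Add1,r2:1,r3:1,r4:9,r5:Mul1
cycle 9: CDB Add1=12; issue SUB r1<-Add1 // r0:6,r1:Add1,r2:1,r3:1,r4:9,r5:Mul1
cycle 10: CDB Add2=-3; issue SUB r0<-Add2 // r0:Add2,r1:Add1,r2:1,r3:1,r4:9,r5:Mul1
cycle 11: - // r0:Add2,r1:Add1,r2:1,r3:1,r4:9,r5:Mul1
cycle 12: - // r0:Add2,r1:Add1,r2:1,r3:1,r4:9,r5:Mul1
cycle 13: CDB Add2=5 // r0:5,r1:Add1,r2:1,r3:1,r4:9,r5:Mul1
cycle 14: CDB Mul1=-36 // r0:5,r1:Add1,r2:1,r3:1,r4:9,r5:-36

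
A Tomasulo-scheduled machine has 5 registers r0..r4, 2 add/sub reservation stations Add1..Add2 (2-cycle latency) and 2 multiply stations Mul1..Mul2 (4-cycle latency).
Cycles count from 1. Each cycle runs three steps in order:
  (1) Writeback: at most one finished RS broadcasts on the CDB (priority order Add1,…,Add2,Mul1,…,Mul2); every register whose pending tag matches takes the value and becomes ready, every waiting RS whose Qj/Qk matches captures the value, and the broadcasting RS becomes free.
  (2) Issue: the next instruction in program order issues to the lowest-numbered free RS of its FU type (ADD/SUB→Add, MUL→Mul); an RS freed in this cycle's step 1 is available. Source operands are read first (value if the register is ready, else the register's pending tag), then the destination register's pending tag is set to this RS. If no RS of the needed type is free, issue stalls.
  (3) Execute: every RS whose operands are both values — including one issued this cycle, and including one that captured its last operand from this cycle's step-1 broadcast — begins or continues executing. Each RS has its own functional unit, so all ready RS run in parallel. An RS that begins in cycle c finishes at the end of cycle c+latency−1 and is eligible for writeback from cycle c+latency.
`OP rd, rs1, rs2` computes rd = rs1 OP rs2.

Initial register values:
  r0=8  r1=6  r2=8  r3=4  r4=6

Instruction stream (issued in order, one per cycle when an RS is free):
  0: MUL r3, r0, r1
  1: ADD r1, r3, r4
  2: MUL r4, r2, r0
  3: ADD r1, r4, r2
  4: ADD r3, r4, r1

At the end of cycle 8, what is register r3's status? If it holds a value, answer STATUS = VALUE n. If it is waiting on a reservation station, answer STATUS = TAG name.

STATUS = TAG Add1

c1: issue MUL r3<-Mul1 | r0:8,r1:6,r2:8,r3:Mul1,r4:6
c2: issue ADD r1<-Add1 | r0:8,r1:Add1,r2:8,r3:Mul1,r4:6
c3: issue MUL r4<-Mul2 | r0:8,r1:Add1,r2:8,r3:Mul1,r4:Mul2
c4: issue ADD r1<-Add2 | r0:8,r1:Add2,r2:8,r3:Mul1,r4:Mul2
c5: CDB Mul1=48; stall | r0:8,r1:Add2,r2:8,r3:48,r4:Mul2
c6: stall | r0:8,r1:Add2,r2:8,r3:48,r4:Mul2
c7: CDB Add1=54; issue ADD r3<-Add1 | r0:8,r1:Add2,r2:8,r3:Add1,r4:Mul2
c8: CDB Mul2=64 | r0:8,r1:Add2,r2:8,r3:Add1,r4:64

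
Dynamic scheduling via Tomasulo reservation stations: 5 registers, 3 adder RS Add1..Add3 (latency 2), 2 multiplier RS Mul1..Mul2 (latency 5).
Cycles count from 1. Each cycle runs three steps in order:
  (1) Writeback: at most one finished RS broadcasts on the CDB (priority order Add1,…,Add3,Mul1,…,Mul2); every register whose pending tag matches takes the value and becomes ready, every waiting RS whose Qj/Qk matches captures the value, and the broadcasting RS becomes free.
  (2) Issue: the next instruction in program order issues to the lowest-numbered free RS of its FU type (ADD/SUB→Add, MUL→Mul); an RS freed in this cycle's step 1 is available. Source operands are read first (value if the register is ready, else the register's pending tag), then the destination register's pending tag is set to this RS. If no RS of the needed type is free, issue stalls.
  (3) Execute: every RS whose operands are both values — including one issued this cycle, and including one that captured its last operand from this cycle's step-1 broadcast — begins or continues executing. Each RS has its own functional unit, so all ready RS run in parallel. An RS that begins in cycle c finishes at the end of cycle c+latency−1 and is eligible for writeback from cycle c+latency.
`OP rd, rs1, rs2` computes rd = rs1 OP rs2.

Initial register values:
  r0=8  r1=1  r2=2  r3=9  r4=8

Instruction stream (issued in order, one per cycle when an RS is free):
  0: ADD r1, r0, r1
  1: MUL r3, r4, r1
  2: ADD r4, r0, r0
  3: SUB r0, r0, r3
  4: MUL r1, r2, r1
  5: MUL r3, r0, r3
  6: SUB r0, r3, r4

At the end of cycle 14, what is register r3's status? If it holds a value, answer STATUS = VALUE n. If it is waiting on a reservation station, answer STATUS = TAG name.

STATUS = TAG Mul1

cycle 1: issue ADD r1<-Add1 // r0:8,r1:Add1,r2:2,r3:9,r4:8
cycle 2: issue MUL r3<-Mul1 // r0:8,r1:Add1,r2:2,r3:Mul1,r4:8
cycle 3: CDB Add1=9; issue ADD r4<-Add1 // r0:8,r1:9,r2:2,r3:Mul1,r4:Add1
cycle 4: issue SUB r0<-Add2 // r0:Add2,r1:9,r2:2,r3:Mul1,r4:Add1
cycle 5: CDB Add1=16; issue MUL r1<-Mul2 // r0:Add2,r1:Mul2,r2:2,r3:Mul1,r4:16
cycle 6: stall // r0:Add2,r1:Mul2,r2:2,r3:Mul1,r4:16
cycle 7: stall // r0:Add2,r1:Mul2,r2:2,r3:Mul1,r4:16
cycle 8: CDB Mul1=72; issue MUL r3<-Mul1 // r0:Add2,r1:Mul2,r2:2,r3:Mul1,r4:16
cycle 9: issue SUB r0<-Add1 // r0:Add1,r1:Mul2,r2:2,r3:Mul1,r4:16
cycle 10: CDB Add2=-64 // r0:Add1,r1:Mul2,r2:2,r3:Mul1,r4:16
cycle 11: CDB Mul2=18 // r0:Add1,r1:18,r2:2,r3:Mul1,r4:16
cycle 12: - // r0:Add1,r1:18,r2:2,r3:Mul1,r4:16
cycle 13: - // r0:Add1,r1:18,r2:2,r3:Mul1,r4:16
cycle 14: - // r0:Add1,r1:18,r2:2,r3:Mul1,r4:16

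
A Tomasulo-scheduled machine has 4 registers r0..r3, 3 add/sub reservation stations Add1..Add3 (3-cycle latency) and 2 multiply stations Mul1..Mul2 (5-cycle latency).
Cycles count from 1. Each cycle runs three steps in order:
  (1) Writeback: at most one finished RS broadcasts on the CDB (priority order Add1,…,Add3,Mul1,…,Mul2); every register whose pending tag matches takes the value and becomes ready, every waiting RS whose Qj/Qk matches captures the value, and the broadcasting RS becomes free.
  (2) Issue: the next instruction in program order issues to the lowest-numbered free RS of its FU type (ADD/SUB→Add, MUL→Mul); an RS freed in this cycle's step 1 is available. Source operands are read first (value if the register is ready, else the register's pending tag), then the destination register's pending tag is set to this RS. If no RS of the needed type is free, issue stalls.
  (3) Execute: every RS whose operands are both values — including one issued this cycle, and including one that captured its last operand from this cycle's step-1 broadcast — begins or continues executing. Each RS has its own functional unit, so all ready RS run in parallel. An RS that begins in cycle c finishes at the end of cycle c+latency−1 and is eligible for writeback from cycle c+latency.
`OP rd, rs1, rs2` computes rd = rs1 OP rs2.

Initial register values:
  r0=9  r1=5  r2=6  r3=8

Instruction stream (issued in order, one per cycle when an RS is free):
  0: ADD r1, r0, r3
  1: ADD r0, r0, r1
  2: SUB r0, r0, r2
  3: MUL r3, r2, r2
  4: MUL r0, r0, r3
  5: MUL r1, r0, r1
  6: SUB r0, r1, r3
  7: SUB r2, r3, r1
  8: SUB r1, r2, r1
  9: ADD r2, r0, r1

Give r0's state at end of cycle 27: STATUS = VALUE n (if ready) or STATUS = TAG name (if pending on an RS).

STATUS = VALUE 12204

  c1: issue ADD r1<-Add1  regs: r0:9,r1:Add1,r2:6,r3:8
  c2: issue ADD r0<-Add2  regs: r0:Add2,r1:Add1,r2:6,r3:8
  c3: issue SUB r0<-Add3  regs: r0:Add3,r1:Add1,r2:6,r3:8
  c4: CDB Add1=17; issue MUL r3<-Mul1  regs: r0:Add3,r1:17,r2:6,r3:Mul1
  c5: issue MUL r0<-Mul2  regs: r0:Mul2,r1:17,r2:6,r3:Mul1
  c6: stall  regs: r0:Mul2,r1:17,r2:6,r3:Mul1
  c7: CDB Add2=26; stall  regs: r0:Mul2,r1:17,r2:6,r3:Mul1
  c8: stall  regs: r0:Mul2,r1:17,r2:6,r3:Mul1
  c9: CDB Mul1=36; issue MUL r1<-Mul1  regs: r0:Mul2,r1:Mul1,r2:6,r3:36
  c10: CDB Add3=20; issue SUB r0<-Add1  regs: r0:Add1,r1:Mul1,r2:6,r3:36
  c11: issue SUB r2<-Add2  regs: r0:Add1,r1:Mul1,r2:Add2,r3:36
  c12: issue SUB r1<-Add3  regs: r0:Add1,r1:Add3,r2:Add2,r3:36
  c13: stall  regs: r0:Add1,r1:Add3,r2:Add2,r3:36
  c14: stall  regs: r0:Add1,r1:Add3,r2:Add2,r3:36
  c15: CDB Mul2=720; stall  regs: r0:Add1,r1:Add3,r2:Add2,r3:36
  c16: stall  regs: r0:Add1,r1:Add3,r2:Add2,r3:36
  c17: stall  regs: r0:Add1,r1:Add3,r2:Add2,r3:36
  c18: stall  regs: r0:Add1,r1:Add3,r2:Add2,r3:36
  c19: stall  regs: r0:Add1,r1:Add3,r2:Add2,r3:36
  c20: CDB Mul1=12240; stall  regs: r0:Add1,r1:Add3,r2:Add2,r3:36
  c21: stall  regs: r0:Add1,r1:Add3,r2:Add2,r3:36
  c22: stall  regs: r0:Add1,r1:Add3,r2:Add2,r3:36
  c23: CDB Add1=12204; issue ADD r2<-Add1  regs: r0:12204,r1:Add3,r2:Add1,r3:36
  c24: CDB Add2=-12204  regs: r0:12204,r1:Add3,r2:Add1,r3:36
  c25: -  regs: r0:12204,r1:Add3,r2:Add1,r3:36
  c26: -  regs: r0:12204,r1:Add3,r2:Add1,r3:36
  c27: CDB Add3=-24444  regs: r0:12204,r1:-24444,r2:Add1,r3:36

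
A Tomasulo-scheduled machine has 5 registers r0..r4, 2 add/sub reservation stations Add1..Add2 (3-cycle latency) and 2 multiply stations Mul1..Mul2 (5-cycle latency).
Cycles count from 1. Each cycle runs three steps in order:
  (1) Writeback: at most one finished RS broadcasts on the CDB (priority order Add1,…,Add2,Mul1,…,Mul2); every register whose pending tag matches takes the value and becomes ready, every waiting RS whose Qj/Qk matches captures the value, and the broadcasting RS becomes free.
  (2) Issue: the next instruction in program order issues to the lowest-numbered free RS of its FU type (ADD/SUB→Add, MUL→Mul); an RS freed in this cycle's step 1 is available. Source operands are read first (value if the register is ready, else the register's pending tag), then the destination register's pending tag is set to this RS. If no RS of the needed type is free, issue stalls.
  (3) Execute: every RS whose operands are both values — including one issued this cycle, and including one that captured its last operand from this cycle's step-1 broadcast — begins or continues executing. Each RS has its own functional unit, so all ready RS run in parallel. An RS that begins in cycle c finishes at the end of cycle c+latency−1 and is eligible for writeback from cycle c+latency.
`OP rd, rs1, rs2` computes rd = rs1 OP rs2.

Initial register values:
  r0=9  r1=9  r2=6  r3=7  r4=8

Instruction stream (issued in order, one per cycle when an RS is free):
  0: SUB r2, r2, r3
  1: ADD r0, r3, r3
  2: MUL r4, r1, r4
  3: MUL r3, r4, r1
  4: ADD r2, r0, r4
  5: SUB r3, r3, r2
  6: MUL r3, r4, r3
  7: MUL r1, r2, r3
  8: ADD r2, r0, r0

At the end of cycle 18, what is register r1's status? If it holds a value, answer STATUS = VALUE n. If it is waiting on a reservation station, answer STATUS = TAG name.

cycle 1: issue SUB r2<-Add1 // r0:9,r1:9,r2:Add1,r3:7,r4:8
cycle 2: issue ADD r0<-Add2 // r0:Add2,r1:9,r2:Add1,r3:7,r4:8
cycle 3: issue MUL r4<-Mul1 // r0:Add2,r1:9,r2:Add1,r3:7,r4:Mul1
cycle 4: CDB Add1=-1; issue MUL r3<-Mul2 // r0:Add2,r1:9,r2:-1,r3:Mul2,r4:Mul1
cycle 5: CDB Add2=14; issue ADD r2<-Add1 // r0:14,r1:9,r2:Add1,r3:Mul2,r4:Mul1
cycle 6: issue SUB r3<-Add2 // r0:14,r1:9,r2:Add1,r3:Add2,r4:Mul1
cycle 7: stall // r0:14,r1:9,r2:Add1,r3:Add2,r4:Mul1
cycle 8: CDB Mul1=72; issue MUL r3<-Mul1 // r0:14,r1:9,r2:Add1,r3:Mul1,r4:72
cycle 9: stall // r0:14,r1:9,r2:Add1,r3:Mul1,r4:72
cycle 10: stall // r0:14,r1:9,r2:Add1,r3:Mul1,r4:72
cycle 11: CDB Add1=86; stall // r0:14,r1:9,r2:86,r3:Mul1,r4:72
cycle 12: stall // r0:14,r1:9,r2:86,r3:Mul1,r4:72
cycle 13: CDB Mul2=648; issue MUL r1<-Mul2 // r0:14,r1:Mul2,r2:86,r3:Mul1,r4:72
cycle 14: issue ADD r2<-Add1 // r0:14,r1:Mul2,r2:Add1,r3:Mul1,r4:72
cycle 15: - // r0:14,r1:Mul2,r2:Add1,r3:Mul1,r4:72
cycle 16: CDB Add2=562 // r0:14,r1:Mul2,r2:Add1,r3:Mul1,r4:72
cycle 17: CDB Add1=28 // r0:14,r1:Mul2,r2:28,r3:Mul1,r4:72
cycle 18: - // r0:14,r1:Mul2,r2:28,r3:Mul1,r4:72

STATUS = TAG Mul2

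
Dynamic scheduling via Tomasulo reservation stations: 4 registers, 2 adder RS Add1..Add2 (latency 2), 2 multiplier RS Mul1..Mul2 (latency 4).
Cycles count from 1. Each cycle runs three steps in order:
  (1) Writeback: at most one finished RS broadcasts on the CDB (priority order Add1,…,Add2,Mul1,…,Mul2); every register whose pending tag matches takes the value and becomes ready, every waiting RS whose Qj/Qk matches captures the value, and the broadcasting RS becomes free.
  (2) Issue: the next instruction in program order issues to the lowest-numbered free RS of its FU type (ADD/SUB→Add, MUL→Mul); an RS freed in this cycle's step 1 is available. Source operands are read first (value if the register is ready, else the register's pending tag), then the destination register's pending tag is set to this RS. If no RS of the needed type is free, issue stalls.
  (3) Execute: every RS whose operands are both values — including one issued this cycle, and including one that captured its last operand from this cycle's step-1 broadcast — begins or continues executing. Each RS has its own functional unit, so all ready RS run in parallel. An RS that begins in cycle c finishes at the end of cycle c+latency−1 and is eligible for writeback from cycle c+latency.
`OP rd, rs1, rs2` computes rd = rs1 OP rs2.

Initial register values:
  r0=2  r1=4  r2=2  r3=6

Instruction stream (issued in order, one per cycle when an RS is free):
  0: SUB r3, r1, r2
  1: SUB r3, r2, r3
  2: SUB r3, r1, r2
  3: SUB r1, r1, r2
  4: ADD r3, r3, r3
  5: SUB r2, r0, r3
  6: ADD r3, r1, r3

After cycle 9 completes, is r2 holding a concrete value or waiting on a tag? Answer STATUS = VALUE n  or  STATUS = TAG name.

  c1: issue SUB r3<-Add1  regs: r0:2,r1:4,r2:2,r3:Add1
  c2: issue SUB r3<-Add2  regs: r0:2,r1:4,r2:2,r3:Add2
  c3: CDB Add1=2; issue SUB r3<-Add1  regs: r0:2,r1:4,r2:2,r3:Add1
  c4: stall  regs: r0:2,r1:4,r2:2,r3:Add1
  c5: CDB Add1=2; issue SUB r1<-Add1  regs: r0:2,r1:Add1,r2:2,r3:2
  c6: CDB Add2=0; issue ADD r3<-Add2  regs: r0:2,r1:Add1,r2:2,r3:Add2
  c7: CDB Add1=2; issue SUB r2<-Add1  regs: r0:2,r1:2,r2:Add1,r3:Add2
  c8: CDB Add2=4; issue ADD r3<-Add2  regs: r0:2,r1:2,r2:Add1,r3:Add2
  c9: -  regs: r0:2,r1:2,r2:Add1,r3:Add2

STATUS = TAG Add1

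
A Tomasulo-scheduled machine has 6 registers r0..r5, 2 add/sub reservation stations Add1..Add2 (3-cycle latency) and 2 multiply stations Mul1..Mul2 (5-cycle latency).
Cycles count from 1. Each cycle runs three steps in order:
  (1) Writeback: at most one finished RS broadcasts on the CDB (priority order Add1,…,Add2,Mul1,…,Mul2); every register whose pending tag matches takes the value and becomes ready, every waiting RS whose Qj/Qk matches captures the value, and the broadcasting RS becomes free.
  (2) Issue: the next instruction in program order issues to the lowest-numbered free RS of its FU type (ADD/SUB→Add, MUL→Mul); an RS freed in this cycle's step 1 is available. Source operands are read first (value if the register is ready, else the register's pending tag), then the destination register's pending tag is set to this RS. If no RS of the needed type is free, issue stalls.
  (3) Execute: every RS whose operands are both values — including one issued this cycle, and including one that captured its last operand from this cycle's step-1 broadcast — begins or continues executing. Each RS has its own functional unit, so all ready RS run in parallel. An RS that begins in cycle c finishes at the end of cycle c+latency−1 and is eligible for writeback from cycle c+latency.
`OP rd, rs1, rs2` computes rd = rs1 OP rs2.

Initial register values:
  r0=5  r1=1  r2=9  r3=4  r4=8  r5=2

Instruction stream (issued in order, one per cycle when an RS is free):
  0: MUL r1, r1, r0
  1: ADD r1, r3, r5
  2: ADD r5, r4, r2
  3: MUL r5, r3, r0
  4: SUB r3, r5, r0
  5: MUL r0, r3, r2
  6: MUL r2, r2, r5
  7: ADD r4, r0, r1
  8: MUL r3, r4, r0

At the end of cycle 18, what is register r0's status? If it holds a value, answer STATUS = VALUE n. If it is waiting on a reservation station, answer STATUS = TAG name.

c1: issue MUL r1<-Mul1 | r0:5,r1:Mul1,r2:9,r3:4,r4:8,r5:2
c2: issue ADD r1<-Add1 | r0:5,r1:Add1,r2:9,r3:4,r4:8,r5:2
c3: issue ADD r5<-Add2 | r0:5,r1:Add1,r2:9,r3:4,r4:8,r5:Add2
c4: issue MUL r5<-Mul2 | r0:5,r1:Add1,r2:9,r3:4,r4:8,r5:Mul2
c5: CDB Add1=6; issue SUB r3<-Add1 | r0:5,r1:6,r2:9,r3:Add1,r4:8,r5:Mul2
c6: CDB Add2=17; stall | r0:5,r1:6,r2:9,r3:Add1,r4:8,r5:Mul2
c7: CDB Mul1=5; issue MUL r0<-Mul1 | r0:Mul1,r1:6,r2:9,r3:Add1,r4:8,r5:Mul2
c8: stall | r0:Mul1,r1:6,r2:9,r3:Add1,r4:8,r5:Mul2
c9: CDB Mul2=20; issue MUL r2<-Mul2 | r0:Mul1,r1:6,r2:Mul2,r3:Add1,r4:8,r5:20
c10: issue ADD r4<-Add2 | r0:Mul1,r1:6,r2:Mul2,r3:Add1,r4:Add2,r5:20
c11: stall | r0:Mul1,r1:6,r2:Mul2,r3:Add1,r4:Add2,r5:20
c12: CDB Add1=15; stall | r0:Mul1,r1:6,r2:Mul2,r3:15,r4:Add2,r5:20
c13: stall | r0:Mul1,r1:6,r2:Mul2,r3:15,r4:Add2,r5:20
c14: CDB Mul2=180; issue MUL r3<-Mul2 | r0:Mul1,r1:6,r2:180,r3:Mul2,r4:Add2,r5:20
c15: - | r0:Mul1,r1:6,r2:180,r3:Mul2,r4:Add2,r5:20
c16: - | r0:Mul1,r1:6,r2:180,r3:Mul2,r4:Add2,r5:20
c17: CDB Mul1=135 | r0:135,r1:6,r2:180,r3:Mul2,r4:Add2,r5:20
c18: - | r0:135,r1:6,r2:180,r3:Mul2,r4:Add2,r5:20

STATUS = VALUE 135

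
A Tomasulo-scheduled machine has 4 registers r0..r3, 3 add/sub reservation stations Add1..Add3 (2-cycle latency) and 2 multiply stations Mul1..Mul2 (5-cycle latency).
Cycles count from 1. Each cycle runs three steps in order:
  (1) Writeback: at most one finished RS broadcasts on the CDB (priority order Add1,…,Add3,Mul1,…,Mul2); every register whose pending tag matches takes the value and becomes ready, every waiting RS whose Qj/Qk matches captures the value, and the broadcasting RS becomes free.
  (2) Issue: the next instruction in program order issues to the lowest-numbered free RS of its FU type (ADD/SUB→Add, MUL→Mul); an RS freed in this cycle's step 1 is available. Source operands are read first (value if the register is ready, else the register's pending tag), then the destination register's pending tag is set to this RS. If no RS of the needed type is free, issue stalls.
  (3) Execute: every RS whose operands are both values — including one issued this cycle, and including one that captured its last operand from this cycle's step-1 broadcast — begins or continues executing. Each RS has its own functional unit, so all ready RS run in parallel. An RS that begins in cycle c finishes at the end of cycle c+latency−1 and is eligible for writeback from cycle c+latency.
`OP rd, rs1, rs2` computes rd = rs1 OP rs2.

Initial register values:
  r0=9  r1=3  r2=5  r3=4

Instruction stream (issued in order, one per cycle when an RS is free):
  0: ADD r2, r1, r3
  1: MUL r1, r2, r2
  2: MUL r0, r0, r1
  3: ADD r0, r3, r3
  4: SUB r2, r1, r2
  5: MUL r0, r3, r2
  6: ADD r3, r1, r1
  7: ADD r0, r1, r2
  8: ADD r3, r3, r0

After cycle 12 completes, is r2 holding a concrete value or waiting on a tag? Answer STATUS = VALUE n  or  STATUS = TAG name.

  c1: issue ADD r2<-Add1  regs: r0:9,r1:3,r2:Add1,r3:4
  c2: issue MUL r1<-Mul1  regs: r0:9,r1:Mul1,r2:Add1,r3:4
  c3: CDB Add1=7; issue MUL r0<-Mul2  regs: r0:Mul2,r1:Mul1,r2:7,r3:4
  c4: issue ADD r0<-Add1  regs: r0:Add1,r1:Mul1,r2:7,r3:4
  c5: issue SUB r2<-Add2  regs: r0:Add1,r1:Mul1,r2:Add2,r3:4
  c6: CDB Add1=8; stall  regs: r0:8,r1:Mul1,r2:Add2,r3:4
  c7: stall  regs: r0:8,r1:Mul1,r2:Add2,r3:4
  c8: CDB Mul1=49; issue MUL r0<-Mul1  regs: r0:Mul1,r1:49,r2:Add2,r3:4
  c9: issue ADD r3<-Add1  regs: r0:Mul1,r1:49,r2:Add2,r3:Add1
  c10: CDB Add2=42; issue ADD r0<-Add2  regs: r0:Add2,r1:49,r2:42,r3:Add1
  c11: CDB Add1=98; issue ADD r3<-Add1  regs: r0:Add2,r1:49,r2:42,r3:Add1
  c12: CDB Add2=91  regs: r0:91,r1:49,r2:42,r3:Add1

STATUS = VALUE 42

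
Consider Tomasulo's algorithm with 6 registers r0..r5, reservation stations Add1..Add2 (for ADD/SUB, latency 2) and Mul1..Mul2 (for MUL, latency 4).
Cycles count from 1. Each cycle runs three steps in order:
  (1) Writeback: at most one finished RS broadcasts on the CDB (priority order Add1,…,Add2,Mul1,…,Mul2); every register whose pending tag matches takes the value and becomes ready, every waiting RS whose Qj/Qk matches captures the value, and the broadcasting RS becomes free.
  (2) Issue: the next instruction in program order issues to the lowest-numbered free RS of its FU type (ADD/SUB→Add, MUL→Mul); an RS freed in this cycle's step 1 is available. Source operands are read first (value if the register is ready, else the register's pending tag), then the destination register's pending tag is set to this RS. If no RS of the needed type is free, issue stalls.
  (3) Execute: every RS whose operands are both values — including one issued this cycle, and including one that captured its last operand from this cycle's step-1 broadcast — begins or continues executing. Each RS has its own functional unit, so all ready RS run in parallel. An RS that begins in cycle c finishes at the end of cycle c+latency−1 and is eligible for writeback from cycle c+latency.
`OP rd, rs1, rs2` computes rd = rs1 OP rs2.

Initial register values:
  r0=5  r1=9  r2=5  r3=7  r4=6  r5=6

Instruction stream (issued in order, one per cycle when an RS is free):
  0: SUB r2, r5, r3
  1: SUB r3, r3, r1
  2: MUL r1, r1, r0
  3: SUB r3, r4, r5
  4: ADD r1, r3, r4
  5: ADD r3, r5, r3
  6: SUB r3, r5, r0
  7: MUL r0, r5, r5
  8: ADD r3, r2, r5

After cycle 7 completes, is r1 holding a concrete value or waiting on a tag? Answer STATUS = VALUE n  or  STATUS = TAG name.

STATUS = TAG Add2

c1: issue SUB r2<-Add1 | r0:5,r1:9,r2:Add1,r3:7,r4:6,r5:6
c2: issue SUB r3<-Add2 | r0:5,r1:9,r2:Add1,r3:Add2,r4:6,r5:6
c3: CDB Add1=-1; issue MUL r1<-Mul1 | r0:5,r1:Mul1,r2:-1,r3:Add2,r4:6,r5:6
c4: CDB Add2=-2; issue SUB r3<-Add1 | r0:5,r1:Mul1,r2:-1,r3:Add1,r4:6,r5:6
c5: issue ADD r1<-Add2 | r0:5,r1:Add2,r2:-1,r3:Add1,r4:6,r5:6
c6: CDB Add1=0; issue ADD r3<-Add1 | r0:5,r1:Add2,r2:-1,r3:Add1,r4:6,r5:6
c7: CDB Mul1=45; stall | r0:5,r1:Add2,r2:-1,r3:Add1,r4:6,r5:6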